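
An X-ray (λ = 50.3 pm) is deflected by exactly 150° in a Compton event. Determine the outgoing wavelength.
54.8276 pm

Using the Compton formula: λ' = λ + λ_C(1 − cos θ)

For θ = 150°, cos θ = -√3/2 (exact) ≈ -0.8660, so:
1 − cos 150° = 1 − (-√3/2) ≈ 1.8660

Δλ = λ_C × 1.8660 = 2.4263 × 1.8660 = 4.5276 pm

λ' = 50.3 + 4.5276 = 54.8276 pm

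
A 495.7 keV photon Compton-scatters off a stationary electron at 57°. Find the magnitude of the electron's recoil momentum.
2.2566e-22 kg·m/s

The electron is initially at rest, so by conservation of momentum:
p⃗_e = p⃗₀ − p⃗'  (incident photon momentum minus scattered photon momentum)

Photon momentum magnitudes (p = h/λ = E/c):
λ₀ = hc/E₀ = 2.5012 pm → p₀ = h/λ₀ = 2.6492e-22 kg·m/s
Δλ = λ_C(1 − cos 57°) = 1.1048 pm
λ' = 3.6060 pm → p' = h/λ' = 1.8375e-22 kg·m/s

The scattered photon makes angle θ = 57° with the incident direction, so by the law of cosines:
|p⃗_e|² = p₀² + p'² − 2p₀p'cos θ
|p⃗_e|² = (2.6492e-22)² + (1.8375e-22)² − 2·2.6492e-22·1.8375e-22·cos(57°)
|p⃗_e| = 2.2566e-22 kg·m/s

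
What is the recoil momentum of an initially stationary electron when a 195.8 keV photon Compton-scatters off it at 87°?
1.2650e-22 kg·m/s

The electron is initially at rest, so by conservation of momentum:
p⃗_e = p⃗₀ − p⃗'  (incident photon momentum minus scattered photon momentum)

Photon momentum magnitudes (p = h/λ = E/c):
λ₀ = hc/E₀ = 6.3322 pm → p₀ = h/λ₀ = 1.0464e-22 kg·m/s
Δλ = λ_C(1 − cos 87°) = 2.2993 pm
λ' = 8.6315 pm → p' = h/λ' = 7.6766e-23 kg·m/s

The scattered photon makes angle θ = 87° with the incident direction, so by the law of cosines:
|p⃗_e|² = p₀² + p'² − 2p₀p'cos θ
|p⃗_e|² = (1.0464e-22)² + (7.6766e-23)² − 2·1.0464e-22·7.6766e-23·cos(87°)
|p⃗_e| = 1.2650e-22 kg·m/s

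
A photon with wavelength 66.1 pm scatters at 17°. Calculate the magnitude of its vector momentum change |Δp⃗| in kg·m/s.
2.9610e-24 kg·m/s

Photon momentum magnitude is p = h/λ.

Initial momentum:
p₀ = h/λ = 6.6261e-34/6.6100e-11 = 1.0024e-23 kg·m/s

After scattering:
λ' = λ + Δλ = 66.1 + 0.1060 = 66.2060 pm
p' = h/λ' = 6.6261e-34/6.6206e-11 = 1.0008e-23 kg·m/s

Momentum is a vector; the scattered photon's direction makes angle θ = 17° with the incident direction. The magnitude of the vector change Δp⃗ = p⃗₀ − p⃗' is found from the law of cosines:
|Δp⃗|² = p₀² + p'² − 2p₀p'cos θ
|Δp⃗|² = (1.0024e-23)² + (1.0008e-23)² − 2·1.0024e-23·1.0008e-23·cos(17°)
|Δp⃗| = 2.9610e-24 kg·m/s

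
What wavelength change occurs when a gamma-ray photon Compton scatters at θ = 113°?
3.3743 pm

Using the Compton scattering formula:
Δλ = λ_C(1 - cos θ)

where λ_C = h/(m_e·c) ≈ 2.4263 pm is the Compton wavelength of an electron.

For θ = 113°:
cos(113°) = -0.3907
1 - cos(113°) = 1.3907

Δλ = 2.4263 × 1.3907
Δλ = 3.3743 pm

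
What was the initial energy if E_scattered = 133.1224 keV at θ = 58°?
151.7000 keV

Convert final energy to wavelength (hc ≈ 1239.842 keV·pm):
λ' = hc/E' = 1239.842 / 133.1224 = 9.3135 pm

Calculate the Compton shift:
Δλ = λ_C(1 - cos(58°))
Δλ = 2.4263 × (1 - cos(58°))
Δλ = 1.1406 pm

Initial wavelength:
λ = λ' - Δλ = 9.3135 - 1.1406 = 8.1730 pm

Initial energy:
E = hc/λ = 1239.842 / 8.1730 = 151.7000 keV

(Intermediate values are shown rounded; full precision is carried through to the final answer.)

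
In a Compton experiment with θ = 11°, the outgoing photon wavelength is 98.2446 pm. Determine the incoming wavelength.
98.2000 pm

From λ' = λ + Δλ, we have λ = λ' - Δλ

First calculate the Compton shift:
Δλ = λ_C(1 - cos θ)
Δλ = 2.4263 × (1 - cos(11°))
Δλ = 2.4263 × 0.0184
Δλ = 0.0446 pm

Initial wavelength:
λ = λ' - Δλ
λ = 98.2446 - 0.0446
λ = 98.2000 pm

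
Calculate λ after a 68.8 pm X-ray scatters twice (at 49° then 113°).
73.0089 pm

Apply Compton shift twice:

First scattering at θ₁ = 49°:
Δλ₁ = λ_C(1 - cos(49°))
Δλ₁ = 2.4263 × 0.3439
Δλ₁ = 0.8345 pm

After first scattering:
λ₁ = 68.8 + 0.8345 = 69.6345 pm

Second scattering at θ₂ = 113°:
Δλ₂ = λ_C(1 - cos(113°))
Δλ₂ = 2.4263 × 1.3907
Δλ₂ = 3.3743 pm

Final wavelength:
λ₂ = 69.6345 + 3.3743 = 73.0089 pm

Total shift: Δλ_total = 0.8345 + 3.3743 = 4.2089 pm

(Intermediate values are shown rounded; full precision is carried through to the final answer.)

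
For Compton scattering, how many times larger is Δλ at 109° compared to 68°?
109° produces the larger shift by a factor of 2.120

Calculate both shifts using Δλ = λ_C(1 - cos θ):

For θ₁ = 68°:
Δλ₁ = 2.4263 × (1 - cos(68°))
Δλ₁ = 2.4263 × 0.6254
Δλ₁ = 1.5174 pm

For θ₂ = 109°:
Δλ₂ = 2.4263 × (1 - cos(109°))
Δλ₂ = 2.4263 × 1.3256
Δλ₂ = 3.2162 pm

The 109° angle produces the larger shift.
Ratio: 3.2162/1.5174 = 2.120

(Intermediate values are shown rounded; full precision is carried through to the final answer.)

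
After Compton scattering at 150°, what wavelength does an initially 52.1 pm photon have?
56.6276 pm

Using the Compton formula: λ' = λ + λ_C(1 − cos θ)

For θ = 150°, cos θ = -√3/2 (exact) ≈ -0.8660, so:
1 − cos 150° = 1 − (-√3/2) ≈ 1.8660

Δλ = λ_C × 1.8660 = 2.4263 × 1.8660 = 4.5276 pm

λ' = 52.1 + 4.5276 = 56.6276 pm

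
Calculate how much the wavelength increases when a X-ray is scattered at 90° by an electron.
2.4263 pm

Using the Compton scattering formula:
Δλ = λ_C(1 - cos θ)

where λ_C = h/(m_e·c) ≈ 2.4263 pm is the Compton wavelength of an electron.

For θ = 90°:
cos(90°) = 0.0000
1 - cos(90°) = 1.0000

Δλ = 2.4263 × 1.0000
Δλ = 2.4263 pm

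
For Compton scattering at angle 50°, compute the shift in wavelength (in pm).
0.8667 pm

Using the Compton scattering formula:
Δλ = λ_C(1 - cos θ)

where λ_C = h/(m_e·c) ≈ 2.4263 pm is the Compton wavelength of an electron.

For θ = 50°:
cos(50°) = 0.6428
1 - cos(50°) = 0.3572

Δλ = 2.4263 × 0.3572
Δλ = 0.8667 pm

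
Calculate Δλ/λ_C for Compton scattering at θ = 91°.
1.0175 λ_C

The Compton shift formula is:
Δλ = λ_C(1 - cos θ)

Dividing both sides by λ_C:
Δλ/λ_C = 1 - cos θ

For θ = 91°:
Δλ/λ_C = 1 - cos(91°)
Δλ/λ_C = 1 - -0.0175
Δλ/λ_C = 1.0175

This means the shift is 1.0175 × λ_C = 2.4687 pm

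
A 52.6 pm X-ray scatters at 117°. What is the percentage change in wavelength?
6.7069%

Calculate the Compton shift:
Δλ = λ_C(1 - cos(117°))
Δλ = 2.4263 × (1 - cos(117°))
Δλ = 2.4263 × 1.4540
Δλ = 3.5278 pm

Percentage change:
(Δλ/λ₀) × 100 = (3.5278/52.6) × 100
= 6.7069%

(Intermediate values are shown rounded; full precision is carried through to the final answer.)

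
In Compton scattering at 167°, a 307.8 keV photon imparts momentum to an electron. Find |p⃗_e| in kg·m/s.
2.3831e-22 kg·m/s

The electron is initially at rest, so by conservation of momentum:
p⃗_e = p⃗₀ − p⃗'  (incident photon momentum minus scattered photon momentum)

Photon momentum magnitudes (p = h/λ = E/c):
λ₀ = hc/E₀ = 4.0281 pm → p₀ = h/λ₀ = 1.6450e-22 kg·m/s
Δλ = λ_C(1 − cos 167°) = 4.7904 pm
λ' = 8.8185 pm → p' = h/λ' = 7.5138e-23 kg·m/s

The scattered photon makes angle θ = 167° with the incident direction, so by the law of cosines:
|p⃗_e|² = p₀² + p'² − 2p₀p'cos θ
|p⃗_e|² = (1.6450e-22)² + (7.5138e-23)² − 2·1.6450e-22·7.5138e-23·cos(167°)
|p⃗_e| = 2.3831e-22 kg·m/s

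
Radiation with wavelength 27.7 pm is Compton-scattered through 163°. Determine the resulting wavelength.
32.4466 pm

Using the Compton scattering formula:
λ' = λ + Δλ = λ + λ_C(1 - cos θ)

Given:
- Initial wavelength λ = 27.7 pm
- Scattering angle θ = 163°
- Compton wavelength λ_C ≈ 2.4263 pm

Calculate the shift:
Δλ = 2.4263 × (1 - cos(163°))
Δλ = 2.4263 × 1.9563
Δλ = 4.7466 pm

Final wavelength:
λ' = 27.7 + 4.7466 = 32.4466 pm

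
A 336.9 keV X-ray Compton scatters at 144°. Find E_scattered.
153.6476 keV

First convert energy to wavelength:
λ = hc/E, with hc ≈ 1239.842 keV·pm (i.e. 1239.842 eV·nm)

For E = 336.9 keV = 336900 eV:
λ = 1239.842 keV·pm / 336.9 keV
λ = 3.6801 pm

Calculate the Compton shift:
Δλ = λ_C(1 - cos(144°)) = 2.4263 × 1.8090
Δλ = 4.3892 pm

Final wavelength:
λ' = 3.6801 + 4.3892 = 8.0694 pm

Final energy:
E' = hc/λ' = 1239.842 / 8.0694 = 153.6476 keV

(Intermediate values are shown rounded; full precision is carried through to the final answer.)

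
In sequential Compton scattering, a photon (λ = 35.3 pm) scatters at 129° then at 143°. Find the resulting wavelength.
43.6173 pm

Apply Compton shift twice:

First scattering at θ₁ = 129°:
Δλ₁ = λ_C(1 - cos(129°))
Δλ₁ = 2.4263 × 1.6293
Δλ₁ = 3.9532 pm

After first scattering:
λ₁ = 35.3 + 3.9532 = 39.2532 pm

Second scattering at θ₂ = 143°:
Δλ₂ = λ_C(1 - cos(143°))
Δλ₂ = 2.4263 × 1.7986
Δλ₂ = 4.3640 pm

Final wavelength:
λ₂ = 39.2532 + 4.3640 = 43.6173 pm

Total shift: Δλ_total = 3.9532 + 4.3640 = 8.3173 pm

(Intermediate values are shown rounded; full precision is carried through to the final answer.)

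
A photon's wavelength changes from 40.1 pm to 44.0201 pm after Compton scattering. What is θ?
128.00°

First find the wavelength shift:
Δλ = λ' - λ = 44.0201 - 40.1 = 3.9201 pm

Using Δλ = λ_C(1 - cos θ), with λ_C = h/(m_e·c) ≈ 2.42631024 pm:
cos θ = 1 - Δλ/λ_C
cos θ = 1 - 3.9201/2.42631024
cos θ = -0.615663

θ = arccos(-0.615663)
θ = 128.00°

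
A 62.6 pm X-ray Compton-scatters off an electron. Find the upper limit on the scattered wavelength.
67.4526 pm (at θ = 180°)

The Compton shift is Δλ = λ_C(1 − cos θ).

Since cos θ ranges from −1 to 1, the factor (1 − cos θ) ranges from 0 to 2; the maximum shift occurs at θ = 180° (backscattering):
Δλ_max = 2λ_C = 2 × 2.4263 pm = 4.8526 pm

Maximum scattered wavelength:
λ'_max = λ₀ + Δλ_max = 62.6 + 4.8526 = 67.4526 pm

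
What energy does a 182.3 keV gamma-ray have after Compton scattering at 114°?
121.3831 keV

First convert energy to wavelength:
λ = hc/E, with hc ≈ 1239.842 keV·pm (i.e. 1239.842 eV·nm)

For E = 182.3 keV = 182300 eV:
λ = 1239.842 keV·pm / 182.3 keV
λ = 6.8011 pm

Calculate the Compton shift:
Δλ = λ_C(1 - cos(114°)) = 2.4263 × 1.4067
Δλ = 3.4132 pm

Final wavelength:
λ' = 6.8011 + 3.4132 = 10.2143 pm

Final energy:
E' = hc/λ' = 1239.842 / 10.2143 = 121.3831 keV

(Intermediate values are shown rounded; full precision is carried through to the final answer.)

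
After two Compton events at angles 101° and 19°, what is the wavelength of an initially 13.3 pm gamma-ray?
16.3215 pm

Apply Compton shift twice:

First scattering at θ₁ = 101°:
Δλ₁ = λ_C(1 - cos(101°))
Δλ₁ = 2.4263 × 1.1908
Δλ₁ = 2.8893 pm

After first scattering:
λ₁ = 13.3 + 2.8893 = 16.1893 pm

Second scattering at θ₂ = 19°:
Δλ₂ = λ_C(1 - cos(19°))
Δλ₂ = 2.4263 × 0.0545
Δλ₂ = 0.1322 pm

Final wavelength:
λ₂ = 16.1893 + 0.1322 = 16.3215 pm

Total shift: Δλ_total = 2.8893 + 0.1322 = 3.0215 pm

(Intermediate values are shown rounded; full precision is carried through to the final answer.)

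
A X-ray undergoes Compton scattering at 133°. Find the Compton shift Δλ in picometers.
4.0810 pm

Using the Compton scattering formula:
Δλ = λ_C(1 - cos θ)

where λ_C = h/(m_e·c) ≈ 2.4263 pm is the Compton wavelength of an electron.

For θ = 133°:
cos(133°) = -0.6820
1 - cos(133°) = 1.6820

Δλ = 2.4263 × 1.6820
Δλ = 4.0810 pm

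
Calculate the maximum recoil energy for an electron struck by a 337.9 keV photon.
192.4107 keV

Maximum energy transfer occurs at θ = 180° (backscattering).

Initial photon: E₀ = 337.9 keV → λ₀ = 3.6693 pm

Maximum Compton shift (at 180°):
Δλ_max = 2λ_C = 2 × 2.4263 = 4.8526 pm

Final wavelength:
λ' = 3.6693 + 4.8526 = 8.5219 pm

Minimum photon energy (maximum energy to electron):
E'_min = hc/λ' = 145.4893 keV

Maximum electron kinetic energy:
K_max = E₀ - E'_min = 337.9000 - 145.4893 = 192.4107 keV

(Intermediate values are shown rounded; full precision is carried through to the final answer.)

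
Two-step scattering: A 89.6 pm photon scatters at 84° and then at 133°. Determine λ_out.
95.8537 pm

Apply Compton shift twice:

First scattering at θ₁ = 84°:
Δλ₁ = λ_C(1 - cos(84°))
Δλ₁ = 2.4263 × 0.8955
Δλ₁ = 2.1727 pm

After first scattering:
λ₁ = 89.6 + 2.1727 = 91.7727 pm

Second scattering at θ₂ = 133°:
Δλ₂ = λ_C(1 - cos(133°))
Δλ₂ = 2.4263 × 1.6820
Δλ₂ = 4.0810 pm

Final wavelength:
λ₂ = 91.7727 + 4.0810 = 95.8537 pm

Total shift: Δλ_total = 2.1727 + 4.0810 = 6.2537 pm

(Intermediate values are shown rounded; full precision is carried through to the final answer.)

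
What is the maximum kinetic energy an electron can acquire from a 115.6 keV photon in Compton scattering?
36.0102 keV

Maximum energy transfer occurs at θ = 180° (backscattering).

Initial photon: E₀ = 115.6 keV → λ₀ = 10.7253 pm

Maximum Compton shift (at 180°):
Δλ_max = 2λ_C = 2 × 2.4263 = 4.8526 pm

Final wavelength:
λ' = 10.7253 + 4.8526 = 15.5779 pm

Minimum photon energy (maximum energy to electron):
E'_min = hc/λ' = 79.5898 keV

Maximum electron kinetic energy:
K_max = E₀ - E'_min = 115.6000 - 79.5898 = 36.0102 keV

(Intermediate values are shown rounded; full precision is carried through to the final answer.)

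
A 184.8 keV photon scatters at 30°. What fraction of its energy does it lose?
0.0462 (or 4.62%)

Calculate initial and final photon energies:

Initial: E₀ = 184.8 keV → λ₀ = 6.7091 pm
Compton shift: Δλ = 0.3251 pm
Final wavelength: λ' = 7.0342 pm
Final energy: E' = 176.2600 keV

Fractional energy loss:
(E₀ - E')/E₀ = (184.8000 - 176.2600)/184.8000
= 8.5400/184.8000
= 0.0462
= 4.62%

(Intermediate values are shown rounded; full precision is carried through to the final answer.)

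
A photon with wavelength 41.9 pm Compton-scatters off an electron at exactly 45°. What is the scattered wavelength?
42.6106 pm

Using the Compton formula: λ' = λ + λ_C(1 − cos θ)

For θ = 45°, cos θ = √2/2 (exact) ≈ 0.7071, so:
1 − cos 45° = 1 − (√2/2) ≈ 0.2929

Δλ = λ_C × 0.2929 = 2.4263 × 0.2929 = 0.7106 pm

λ' = 41.9 + 0.7106 = 42.6106 pm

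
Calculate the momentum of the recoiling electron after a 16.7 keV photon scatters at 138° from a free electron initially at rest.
1.6216e-23 kg·m/s

The electron is initially at rest, so by conservation of momentum:
p⃗_e = p⃗₀ − p⃗'  (incident photon momentum minus scattered photon momentum)

Photon momentum magnitudes (p = h/λ = E/c):
λ₀ = hc/E₀ = 74.2420 pm → p₀ = h/λ₀ = 8.9250e-24 kg·m/s
Δλ = λ_C(1 − cos 138°) = 4.2294 pm
λ' = 78.4714 pm → p' = h/λ' = 8.4439e-24 kg·m/s

The scattered photon makes angle θ = 138° with the incident direction, so by the law of cosines:
|p⃗_e|² = p₀² + p'² − 2p₀p'cos θ
|p⃗_e|² = (8.9250e-24)² + (8.4439e-24)² − 2·8.9250e-24·8.4439e-24·cos(138°)
|p⃗_e| = 1.6216e-23 kg·m/s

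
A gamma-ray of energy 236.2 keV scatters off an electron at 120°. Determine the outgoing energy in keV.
139.4870 keV

First convert energy to wavelength:
λ = hc/E, with hc ≈ 1239.842 keV·pm (i.e. 1239.842 eV·nm)

For E = 236.2 keV = 236200 eV:
λ = 1239.842 keV·pm / 236.2 keV
λ = 5.2491 pm

Calculate the Compton shift:
Δλ = λ_C(1 - cos(120°)) = 2.4263 × 1.5000
Δλ = 3.6395 pm

Final wavelength:
λ' = 5.2491 + 3.6395 = 8.8886 pm

Final energy:
E' = hc/λ' = 1239.842 / 8.8886 = 139.4870 keV

(Intermediate values are shown rounded; full precision is carried through to the final answer.)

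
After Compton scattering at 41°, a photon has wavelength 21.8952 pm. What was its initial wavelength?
21.3000 pm

From λ' = λ + Δλ, we have λ = λ' - Δλ

First calculate the Compton shift:
Δλ = λ_C(1 - cos θ)
Δλ = 2.4263 × (1 - cos(41°))
Δλ = 2.4263 × 0.2453
Δλ = 0.5952 pm

Initial wavelength:
λ = λ' - Δλ
λ = 21.8952 - 0.5952
λ = 21.3000 pm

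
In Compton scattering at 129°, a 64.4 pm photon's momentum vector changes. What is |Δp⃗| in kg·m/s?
1.8038e-23 kg·m/s

Photon momentum magnitude is p = h/λ.

Initial momentum:
p₀ = h/λ = 6.6261e-34/6.4400e-11 = 1.0289e-23 kg·m/s

After scattering:
λ' = λ + Δλ = 64.4 + 3.9532 = 68.3532 pm
p' = h/λ' = 6.6261e-34/6.8353e-11 = 9.6939e-24 kg·m/s

Momentum is a vector; the scattered photon's direction makes angle θ = 129° with the incident direction. The magnitude of the vector change Δp⃗ = p⃗₀ − p⃗' is found from the law of cosines:
|Δp⃗|² = p₀² + p'² − 2p₀p'cos θ
|Δp⃗|² = (1.0289e-23)² + (9.6939e-24)² − 2·1.0289e-23·9.6939e-24·cos(129°)
|Δp⃗| = 1.8038e-23 kg·m/s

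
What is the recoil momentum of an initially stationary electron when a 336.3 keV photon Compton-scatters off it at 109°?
2.2967e-22 kg·m/s

The electron is initially at rest, so by conservation of momentum:
p⃗_e = p⃗₀ − p⃗'  (incident photon momentum minus scattered photon momentum)

Photon momentum magnitudes (p = h/λ = E/c):
λ₀ = hc/E₀ = 3.6867 pm → p₀ = h/λ₀ = 1.7973e-22 kg·m/s
Δλ = λ_C(1 − cos 109°) = 3.2162 pm
λ' = 6.9030 pm → p' = h/λ' = 9.5989e-23 kg·m/s

The scattered photon makes angle θ = 109° with the incident direction, so by the law of cosines:
|p⃗_e|² = p₀² + p'² − 2p₀p'cos θ
|p⃗_e|² = (1.7973e-22)² + (9.5989e-23)² − 2·1.7973e-22·9.5989e-23·cos(109°)
|p⃗_e| = 2.2967e-22 kg·m/s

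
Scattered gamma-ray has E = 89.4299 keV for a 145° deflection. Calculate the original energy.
131.2000 keV

Convert final energy to wavelength (hc ≈ 1239.842 keV·pm):
λ' = hc/E' = 1239.842 / 89.4299 = 13.8638 pm

Calculate the Compton shift:
Δλ = λ_C(1 - cos(145°))
Δλ = 2.4263 × (1 - cos(145°))
Δλ = 4.4138 pm

Initial wavelength:
λ = λ' - Δλ = 13.8638 - 4.4138 = 9.4500 pm

Initial energy:
E = hc/λ = 1239.842 / 9.4500 = 131.2000 keV

(Intermediate values are shown rounded; full precision is carried through to the final answer.)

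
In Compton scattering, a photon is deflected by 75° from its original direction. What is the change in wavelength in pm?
1.7983 pm

Using the Compton scattering formula:
Δλ = λ_C(1 - cos θ)

where λ_C = h/(m_e·c) ≈ 2.4263 pm is the Compton wavelength of an electron.

For θ = 75°:
cos(75°) = 0.2588
1 - cos(75°) = 0.7412

Δλ = 2.4263 × 0.7412
Δλ = 1.7983 pm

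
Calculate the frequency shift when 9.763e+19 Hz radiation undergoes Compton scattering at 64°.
3.001e+19 Hz (decrease)

Convert frequency to wavelength (c = 299792458 m/s):
λ₀ = c/f₀ = 299792458/9.763e+19 = 3.0707002e-12 m = 3.0707 pm

Calculate Compton shift:
Δλ = λ_C(1 - cos(64°)) = 1.3627 pm

Final wavelength:
λ' = λ₀ + Δλ = 3.0707 + 1.3627 = 4.4334 pm

Final frequency:
f' = c/λ' = 299792458/4.4333860e-12 = 6.7621555e+19 Hz

Frequency shift (decrease):
Δf = f₀ - f' = 9.763e+19 - 6.7621555e+19 = 3.001e+19 Hz

(Intermediate values are shown rounded; full precision is carried through to the final answer.)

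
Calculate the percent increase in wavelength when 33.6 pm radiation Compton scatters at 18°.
0.3534%

Calculate the Compton shift:
Δλ = λ_C(1 - cos(18°))
Δλ = 2.4263 × (1 - cos(18°))
Δλ = 2.4263 × 0.0489
Δλ = 0.1188 pm

Percentage change:
(Δλ/λ₀) × 100 = (0.1188/33.6) × 100
= 0.3534%

(Intermediate values are shown rounded; full precision is carried through to the final answer.)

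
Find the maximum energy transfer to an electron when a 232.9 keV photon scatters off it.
111.0616 keV

Maximum energy transfer occurs at θ = 180° (backscattering).

Initial photon: E₀ = 232.9 keV → λ₀ = 5.3235 pm

Maximum Compton shift (at 180°):
Δλ_max = 2λ_C = 2 × 2.4263 = 4.8526 pm

Final wavelength:
λ' = 5.3235 + 4.8526 = 10.1761 pm

Minimum photon energy (maximum energy to electron):
E'_min = hc/λ' = 121.8384 keV

Maximum electron kinetic energy:
K_max = E₀ - E'_min = 232.9000 - 121.8384 = 111.0616 keV

(Intermediate values are shown rounded; full precision is carried through to the final answer.)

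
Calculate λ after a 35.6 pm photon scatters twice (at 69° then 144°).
41.5460 pm

Apply Compton shift twice:

First scattering at θ₁ = 69°:
Δλ₁ = λ_C(1 - cos(69°))
Δλ₁ = 2.4263 × 0.6416
Δλ₁ = 1.5568 pm

After first scattering:
λ₁ = 35.6 + 1.5568 = 37.1568 pm

Second scattering at θ₂ = 144°:
Δλ₂ = λ_C(1 - cos(144°))
Δλ₂ = 2.4263 × 1.8090
Δλ₂ = 4.3892 pm

Final wavelength:
λ₂ = 37.1568 + 4.3892 = 41.5460 pm

Total shift: Δλ_total = 1.5568 + 4.3892 = 5.9460 pm

(Intermediate values are shown rounded; full precision is carried through to the final answer.)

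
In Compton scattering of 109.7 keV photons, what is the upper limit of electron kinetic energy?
32.9521 keV

Maximum energy transfer occurs at θ = 180° (backscattering).

Initial photon: E₀ = 109.7 keV → λ₀ = 11.3021 pm

Maximum Compton shift (at 180°):
Δλ_max = 2λ_C = 2 × 2.4263 = 4.8526 pm

Final wavelength:
λ' = 11.3021 + 4.8526 = 16.1547 pm

Minimum photon energy (maximum energy to electron):
E'_min = hc/λ' = 76.7479 keV

Maximum electron kinetic energy:
K_max = E₀ - E'_min = 109.7000 - 76.7479 = 32.9521 keV

(Intermediate values are shown rounded; full precision is carried through to the final answer.)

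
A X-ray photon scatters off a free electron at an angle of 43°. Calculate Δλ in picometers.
0.6518 pm

Using the Compton scattering formula:
Δλ = λ_C(1 - cos θ)

where λ_C = h/(m_e·c) ≈ 2.4263 pm is the Compton wavelength of an electron.

For θ = 43°:
cos(43°) = 0.7314
1 - cos(43°) = 0.2686

Δλ = 2.4263 × 0.2686
Δλ = 0.6518 pm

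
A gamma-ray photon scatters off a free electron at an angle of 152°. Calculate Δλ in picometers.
4.5686 pm

Using the Compton scattering formula:
Δλ = λ_C(1 - cos θ)

where λ_C = h/(m_e·c) ≈ 2.4263 pm is the Compton wavelength of an electron.

For θ = 152°:
cos(152°) = -0.8829
1 - cos(152°) = 1.8829

Δλ = 2.4263 × 1.8829
Δλ = 4.5686 pm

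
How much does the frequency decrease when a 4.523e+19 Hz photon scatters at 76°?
9.825e+18 Hz (decrease)

Convert frequency to wavelength (c = 299792458 m/s):
λ₀ = c/f₀ = 299792458/4.523e+19 = 6.6281773e-12 m = 6.6282 pm

Calculate Compton shift:
Δλ = λ_C(1 - cos(76°)) = 1.8393 pm

Final wavelength:
λ' = λ₀ + Δλ = 6.6282 + 1.8393 = 8.4675 pm

Final frequency:
f' = c/λ' = 299792458/8.4675099e-12 = 3.5405032e+19 Hz

Frequency shift (decrease):
Δf = f₀ - f' = 4.523e+19 - 3.5405032e+19 = 9.825e+18 Hz

(Intermediate values are shown rounded; full precision is carried through to the final answer.)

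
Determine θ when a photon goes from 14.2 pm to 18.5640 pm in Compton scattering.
143.00°

First find the wavelength shift:
Δλ = λ' - λ = 18.5640 - 14.2 = 4.3640 pm

Using Δλ = λ_C(1 - cos θ), with λ_C = h/(m_e·c) ≈ 2.42631024 pm:
cos θ = 1 - Δλ/λ_C
cos θ = 1 - 4.3640/2.42631024
cos θ = -0.798616

θ = arccos(-0.798616)
θ = 143.00°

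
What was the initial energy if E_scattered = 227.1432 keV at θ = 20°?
233.4000 keV

Convert final energy to wavelength (hc ≈ 1239.842 keV·pm):
λ' = hc/E' = 1239.842 / 227.1432 = 5.4584 pm

Calculate the Compton shift:
Δλ = λ_C(1 - cos(20°))
Δλ = 2.4263 × (1 - cos(20°))
Δλ = 0.1463 pm

Initial wavelength:
λ = λ' - Δλ = 5.4584 - 0.1463 = 5.3121 pm

Initial energy:
E = hc/λ = 1239.842 / 5.3121 = 233.4000 keV

(Intermediate values are shown rounded; full precision is carried through to the final answer.)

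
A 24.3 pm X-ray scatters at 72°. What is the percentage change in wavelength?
6.8993%

Calculate the Compton shift:
Δλ = λ_C(1 - cos(72°))
Δλ = 2.4263 × (1 - cos(72°))
Δλ = 2.4263 × 0.6910
Δλ = 1.6765 pm

Percentage change:
(Δλ/λ₀) × 100 = (1.6765/24.3) × 100
= 6.8993%

(Intermediate values are shown rounded; full precision is carried through to the final answer.)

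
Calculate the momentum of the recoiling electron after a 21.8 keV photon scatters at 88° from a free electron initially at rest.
1.5870e-23 kg·m/s

The electron is initially at rest, so by conservation of momentum:
p⃗_e = p⃗₀ − p⃗'  (incident photon momentum minus scattered photon momentum)

Photon momentum magnitudes (p = h/λ = E/c):
λ₀ = hc/E₀ = 56.8735 pm → p₀ = h/λ₀ = 1.1651e-23 kg·m/s
Δλ = λ_C(1 − cos 88°) = 2.3416 pm
λ' = 59.2151 pm → p' = h/λ' = 1.1190e-23 kg·m/s

The scattered photon makes angle θ = 88° with the incident direction, so by the law of cosines:
|p⃗_e|² = p₀² + p'² − 2p₀p'cos θ
|p⃗_e|² = (1.1651e-23)² + (1.1190e-23)² − 2·1.1651e-23·1.1190e-23·cos(88°)
|p⃗_e| = 1.5870e-23 kg·m/s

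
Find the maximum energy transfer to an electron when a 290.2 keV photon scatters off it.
154.3268 keV

Maximum energy transfer occurs at θ = 180° (backscattering).

Initial photon: E₀ = 290.2 keV → λ₀ = 4.2724 pm

Maximum Compton shift (at 180°):
Δλ_max = 2λ_C = 2 × 2.4263 = 4.8526 pm

Final wavelength:
λ' = 4.2724 + 4.8526 = 9.1250 pm

Minimum photon energy (maximum energy to electron):
E'_min = hc/λ' = 135.8732 keV

Maximum electron kinetic energy:
K_max = E₀ - E'_min = 290.2000 - 135.8732 = 154.3268 keV

(Intermediate values are shown rounded; full precision is carried through to the final answer.)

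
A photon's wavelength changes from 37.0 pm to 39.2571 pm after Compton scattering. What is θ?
86.00°

First find the wavelength shift:
Δλ = λ' - λ = 39.2571 - 37.0 = 2.2571 pm

Using Δλ = λ_C(1 - cos θ), with λ_C = h/(m_e·c) ≈ 2.42631024 pm:
cos θ = 1 - Δλ/λ_C
cos θ = 1 - 2.2571/2.42631024
cos θ = 0.069740

θ = arccos(0.069740)
θ = 86.00°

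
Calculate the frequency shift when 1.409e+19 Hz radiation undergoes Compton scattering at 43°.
4.188e+17 Hz (decrease)

Convert frequency to wavelength (c = 299792458 m/s):
λ₀ = c/f₀ = 299792458/1.409e+19 = 2.1276967e-11 m = 21.2770 pm

Calculate Compton shift:
Δλ = λ_C(1 - cos(43°)) = 0.6518 pm

Final wavelength:
λ' = λ₀ + Δλ = 21.2770 + 0.6518 = 21.9288 pm

Final frequency:
f' = c/λ' = 299792458/2.1928786e-11 = 1.3671184e+19 Hz

Frequency shift (decrease):
Δf = f₀ - f' = 1.409e+19 - 1.3671184e+19 = 4.188e+17 Hz

(Intermediate values are shown rounded; full precision is carried through to the final answer.)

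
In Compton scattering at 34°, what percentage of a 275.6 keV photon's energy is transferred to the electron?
0.0844 (or 8.44%)

Calculate initial and final photon energies:

Initial: E₀ = 275.6 keV → λ₀ = 4.4987 pm
Compton shift: Δλ = 0.4148 pm
Final wavelength: λ' = 4.9135 pm
Final energy: E' = 252.3333 keV

Fractional energy loss:
(E₀ - E')/E₀ = (275.6000 - 252.3333)/275.6000
= 23.2667/275.6000
= 0.0844
= 8.44%

(Intermediate values are shown rounded; full precision is carried through to the final answer.)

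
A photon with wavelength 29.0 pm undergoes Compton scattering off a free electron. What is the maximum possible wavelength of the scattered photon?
33.8526 pm (at θ = 180°)

The Compton shift is Δλ = λ_C(1 − cos θ).

Since cos θ ranges from −1 to 1, the factor (1 − cos θ) ranges from 0 to 2; the maximum shift occurs at θ = 180° (backscattering):
Δλ_max = 2λ_C = 2 × 2.4263 pm = 4.8526 pm

Maximum scattered wavelength:
λ'_max = λ₀ + Δλ_max = 29.0 + 4.8526 = 33.8526 pm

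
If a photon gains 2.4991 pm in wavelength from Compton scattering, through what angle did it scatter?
91.72°

From the Compton formula Δλ = λ_C(1 - cos θ), we can solve for θ:

cos θ = 1 - Δλ/λ_C

Given:
- Δλ = 2.4991 pm
- λ_C = h/(m_e·c) ≈ 2.42631024 pm

cos θ = 1 - 2.4991/2.42631024
cos θ = 1 - 1.030000
cos θ = -0.030000

θ = arccos(-0.030000)
θ = 91.72°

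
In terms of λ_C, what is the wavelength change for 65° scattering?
0.5774 λ_C

The Compton shift formula is:
Δλ = λ_C(1 - cos θ)

Dividing both sides by λ_C:
Δλ/λ_C = 1 - cos θ

For θ = 65°:
Δλ/λ_C = 1 - cos(65°)
Δλ/λ_C = 1 - 0.4226
Δλ/λ_C = 0.5774

This means the shift is 0.5774 × λ_C = 1.4009 pm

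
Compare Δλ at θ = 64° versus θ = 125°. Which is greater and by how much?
125° produces the larger shift by a factor of 2.802

Calculate both shifts using Δλ = λ_C(1 - cos θ):

For θ₁ = 64°:
Δλ₁ = 2.4263 × (1 - cos(64°))
Δλ₁ = 2.4263 × 0.5616
Δλ₁ = 1.3627 pm

For θ₂ = 125°:
Δλ₂ = 2.4263 × (1 - cos(125°))
Δλ₂ = 2.4263 × 1.5736
Δλ₂ = 3.8180 pm

The 125° angle produces the larger shift.
Ratio: 3.8180/1.3627 = 2.802

(Intermediate values are shown rounded; full precision is carried through to the final answer.)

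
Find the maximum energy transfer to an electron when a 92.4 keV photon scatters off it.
24.5409 keV

Maximum energy transfer occurs at θ = 180° (backscattering).

Initial photon: E₀ = 92.4 keV → λ₀ = 13.4182 pm

Maximum Compton shift (at 180°):
Δλ_max = 2λ_C = 2 × 2.4263 = 4.8526 pm

Final wavelength:
λ' = 13.4182 + 4.8526 = 18.2708 pm

Minimum photon energy (maximum energy to electron):
E'_min = hc/λ' = 67.8591 keV

Maximum electron kinetic energy:
K_max = E₀ - E'_min = 92.4000 - 67.8591 = 24.5409 keV

(Intermediate values are shown rounded; full precision is carried through to the final answer.)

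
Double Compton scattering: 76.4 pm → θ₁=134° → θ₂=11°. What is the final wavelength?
80.5563 pm

Apply Compton shift twice:

First scattering at θ₁ = 134°:
Δλ₁ = λ_C(1 - cos(134°))
Δλ₁ = 2.4263 × 1.6947
Δλ₁ = 4.1118 pm

After first scattering:
λ₁ = 76.4 + 4.1118 = 80.5118 pm

Second scattering at θ₂ = 11°:
Δλ₂ = λ_C(1 - cos(11°))
Δλ₂ = 2.4263 × 0.0184
Δλ₂ = 0.0446 pm

Final wavelength:
λ₂ = 80.5118 + 0.0446 = 80.5563 pm

Total shift: Δλ_total = 4.1118 + 0.0446 = 4.1563 pm

(Intermediate values are shown rounded; full precision is carried through to the final answer.)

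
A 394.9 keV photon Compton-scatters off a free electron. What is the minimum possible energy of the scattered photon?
155.1304 keV (at θ = 180°)

The scattered photon has minimum energy when its wavelength is maximum, i.e., when the Compton shift Δλ = λ_C(1 − cos θ) is maximum. This occurs at θ = 180° (backscattering), giving Δλ_max = 2λ_C = 4.8526 pm.

Initial wavelength: λ₀ = hc/E₀ = 3.1396 pm
Maximum final wavelength: λ'_max = λ₀ + 2λ_C = 3.1396 + 4.8526 = 7.9923 pm
Minimum final energy: E'_min = hc/λ'_max = 155.1304 keV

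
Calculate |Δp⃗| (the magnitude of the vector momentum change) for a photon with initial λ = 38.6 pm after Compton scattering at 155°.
3.1727e-23 kg·m/s

Photon momentum magnitude is p = h/λ.

Initial momentum:
p₀ = h/λ = 6.6261e-34/3.8600e-11 = 1.7166e-23 kg·m/s

After scattering:
λ' = λ + Δλ = 38.6 + 4.6253 = 43.2253 pm
p' = h/λ' = 6.6261e-34/4.3225e-11 = 1.5329e-23 kg·m/s

Momentum is a vector; the scattered photon's direction makes angle θ = 155° with the incident direction. The magnitude of the vector change Δp⃗ = p⃗₀ − p⃗' is found from the law of cosines:
|Δp⃗|² = p₀² + p'² − 2p₀p'cos θ
|Δp⃗|² = (1.7166e-23)² + (1.5329e-23)² − 2·1.7166e-23·1.5329e-23·cos(155°)
|Δp⃗| = 3.1727e-23 kg·m/s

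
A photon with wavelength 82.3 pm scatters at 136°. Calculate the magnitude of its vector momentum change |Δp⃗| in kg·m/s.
1.4570e-23 kg·m/s

Photon momentum magnitude is p = h/λ.

Initial momentum:
p₀ = h/λ = 6.6261e-34/8.2300e-11 = 8.0511e-24 kg·m/s

After scattering:
λ' = λ + Δλ = 82.3 + 4.1717 = 86.4717 pm
p' = h/λ' = 6.6261e-34/8.6472e-11 = 7.6627e-24 kg·m/s

Momentum is a vector; the scattered photon's direction makes angle θ = 136° with the incident direction. The magnitude of the vector change Δp⃗ = p⃗₀ − p⃗' is found from the law of cosines:
|Δp⃗|² = p₀² + p'² − 2p₀p'cos θ
|Δp⃗|² = (8.0511e-24)² + (7.6627e-24)² − 2·8.0511e-24·7.6627e-24·cos(136°)
|Δp⃗| = 1.4570e-23 kg·m/s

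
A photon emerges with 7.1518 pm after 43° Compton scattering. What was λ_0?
6.5000 pm

From λ' = λ + Δλ, we have λ = λ' - Δλ

First calculate the Compton shift:
Δλ = λ_C(1 - cos θ)
Δλ = 2.4263 × (1 - cos(43°))
Δλ = 2.4263 × 0.2686
Δλ = 0.6518 pm

Initial wavelength:
λ = λ' - Δλ
λ = 7.1518 - 0.6518
λ = 6.5000 pm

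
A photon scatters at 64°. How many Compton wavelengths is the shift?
0.5616 λ_C

The Compton shift formula is:
Δλ = λ_C(1 - cos θ)

Dividing both sides by λ_C:
Δλ/λ_C = 1 - cos θ

For θ = 64°:
Δλ/λ_C = 1 - cos(64°)
Δλ/λ_C = 1 - 0.4384
Δλ/λ_C = 0.5616

This means the shift is 0.5616 × λ_C = 1.3627 pm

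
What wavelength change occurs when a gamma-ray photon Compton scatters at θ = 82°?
2.0886 pm

Using the Compton scattering formula:
Δλ = λ_C(1 - cos θ)

where λ_C = h/(m_e·c) ≈ 2.4263 pm is the Compton wavelength of an electron.

For θ = 82°:
cos(82°) = 0.1392
1 - cos(82°) = 0.8608

Δλ = 2.4263 × 0.8608
Δλ = 2.0886 pm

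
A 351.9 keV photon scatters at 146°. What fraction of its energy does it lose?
0.5574 (or 55.74%)

Calculate initial and final photon energies:

Initial: E₀ = 351.9 keV → λ₀ = 3.5233 pm
Compton shift: Δλ = 4.4378 pm
Final wavelength: λ' = 7.9611 pm
Final energy: E' = 155.7377 keV

Fractional energy loss:
(E₀ - E')/E₀ = (351.9000 - 155.7377)/351.9000
= 196.1623/351.9000
= 0.5574
= 55.74%

(Intermediate values are shown rounded; full precision is carried through to the final answer.)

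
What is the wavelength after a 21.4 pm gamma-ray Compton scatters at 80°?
23.4050 pm

Using the Compton scattering formula:
λ' = λ + Δλ = λ + λ_C(1 - cos θ)

Given:
- Initial wavelength λ = 21.4 pm
- Scattering angle θ = 80°
- Compton wavelength λ_C ≈ 2.4263 pm

Calculate the shift:
Δλ = 2.4263 × (1 - cos(80°))
Δλ = 2.4263 × 0.8264
Δλ = 2.0050 pm

Final wavelength:
λ' = 21.4 + 2.0050 = 23.4050 pm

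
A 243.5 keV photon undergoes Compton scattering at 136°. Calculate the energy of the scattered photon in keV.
133.8430 keV

First convert energy to wavelength:
λ = hc/E, with hc ≈ 1239.842 keV·pm (i.e. 1239.842 eV·nm)

For E = 243.5 keV = 243500 eV:
λ = 1239.842 keV·pm / 243.5 keV
λ = 5.0918 pm

Calculate the Compton shift:
Δλ = λ_C(1 - cos(136°)) = 2.4263 × 1.7193
Δλ = 4.1717 pm

Final wavelength:
λ' = 5.0918 + 4.1717 = 9.2634 pm

Final energy:
E' = hc/λ' = 1239.842 / 9.2634 = 133.8430 keV

(Intermediate values are shown rounded; full precision is carried through to the final answer.)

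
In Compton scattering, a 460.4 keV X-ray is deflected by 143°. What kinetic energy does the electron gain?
284.7107 keV

By energy conservation: K_e = E_initial - E_final

First find the scattered photon energy:
Initial wavelength: λ = hc/E = 2.6930 pm
Compton shift: Δλ = λ_C(1 - cos(143°)) = 4.3640 pm
Final wavelength: λ' = 2.6930 + 4.3640 = 7.0570 pm
Final photon energy: E' = hc/λ' = 175.6893 keV

Electron kinetic energy:
K_e = E - E' = 460.4000 - 175.6893 = 284.7107 keV

(Intermediate values are shown rounded; full precision is carried through to the final answer.)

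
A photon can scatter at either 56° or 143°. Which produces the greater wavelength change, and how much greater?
143° produces the larger shift by a factor of 4.080

Calculate both shifts using Δλ = λ_C(1 - cos θ):

For θ₁ = 56°:
Δλ₁ = 2.4263 × (1 - cos(56°))
Δλ₁ = 2.4263 × 0.4408
Δλ₁ = 1.0695 pm

For θ₂ = 143°:
Δλ₂ = 2.4263 × (1 - cos(143°))
Δλ₂ = 2.4263 × 1.7986
Δλ₂ = 4.3640 pm

The 143° angle produces the larger shift.
Ratio: 4.3640/1.0695 = 4.080

(Intermediate values are shown rounded; full precision is carried through to the final answer.)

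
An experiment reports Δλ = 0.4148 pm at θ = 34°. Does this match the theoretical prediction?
Yes, consistent

Calculate the expected shift for θ = 34°:

Δλ_expected = λ_C(1 - cos(34°))
Δλ_expected = 2.4263 × (1 - cos(34°))
Δλ_expected = 2.4263 × 0.1710
Δλ_expected = 0.4148 pm

Given shift: 0.4148 pm
Expected shift: 0.4148 pm
Difference: 0.0000 pm

The values match. This is consistent with Compton scattering at the stated angle.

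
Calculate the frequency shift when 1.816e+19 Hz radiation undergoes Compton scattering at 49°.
8.738e+17 Hz (decrease)

Convert frequency to wavelength (c = 299792458 m/s):
λ₀ = c/f₀ = 299792458/1.816e+19 = 1.6508395e-11 m = 16.5084 pm

Calculate Compton shift:
Δλ = λ_C(1 - cos(49°)) = 0.8345 pm

Final wavelength:
λ' = λ₀ + Δλ = 16.5084 + 0.8345 = 17.3429 pm

Final frequency:
f' = c/λ' = 299792458/1.7342903e-11 = 1.7286175e+19 Hz

Frequency shift (decrease):
Δf = f₀ - f' = 1.816e+19 - 1.7286175e+19 = 8.738e+17 Hz

(Intermediate values are shown rounded; full precision is carried through to the final answer.)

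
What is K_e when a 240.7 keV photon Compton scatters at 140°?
109.3045 keV

By energy conservation: K_e = E_initial - E_final

First find the scattered photon energy:
Initial wavelength: λ = hc/E = 5.1510 pm
Compton shift: Δλ = λ_C(1 - cos(140°)) = 4.2850 pm
Final wavelength: λ' = 5.1510 + 4.2850 = 9.4360 pm
Final photon energy: E' = hc/λ' = 131.3955 keV

Electron kinetic energy:
K_e = E - E' = 240.7000 - 131.3955 = 109.3045 keV

(Intermediate values are shown rounded; full precision is carried through to the final answer.)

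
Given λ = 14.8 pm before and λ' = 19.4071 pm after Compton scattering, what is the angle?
154.00°

First find the wavelength shift:
Δλ = λ' - λ = 19.4071 - 14.8 = 4.6071 pm

Using Δλ = λ_C(1 - cos θ), with λ_C = h/(m_e·c) ≈ 2.42631024 pm:
cos θ = 1 - Δλ/λ_C
cos θ = 1 - 4.6071/2.42631024
cos θ = -0.898809

θ = arccos(-0.898809)
θ = 154.00°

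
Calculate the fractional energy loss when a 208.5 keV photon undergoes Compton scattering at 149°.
0.4311 (or 43.11%)

Calculate initial and final photon energies:

Initial: E₀ = 208.5 keV → λ₀ = 5.9465 pm
Compton shift: Δλ = 4.5061 pm
Final wavelength: λ' = 10.4525 pm
Final energy: E' = 118.6162 keV

Fractional energy loss:
(E₀ - E')/E₀ = (208.5000 - 118.6162)/208.5000
= 89.8838/208.5000
= 0.4311
= 43.11%

(Intermediate values are shown rounded; full precision is carried through to the final answer.)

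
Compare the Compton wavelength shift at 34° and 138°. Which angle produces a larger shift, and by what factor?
138° produces the larger shift by a factor of 10.196

Calculate both shifts using Δλ = λ_C(1 - cos θ):

For θ₁ = 34°:
Δλ₁ = 2.4263 × (1 - cos(34°))
Δλ₁ = 2.4263 × 0.1710
Δλ₁ = 0.4148 pm

For θ₂ = 138°:
Δλ₂ = 2.4263 × (1 - cos(138°))
Δλ₂ = 2.4263 × 1.7431
Δλ₂ = 4.2294 pm

The 138° angle produces the larger shift.
Ratio: 4.2294/0.4148 = 10.196

(Intermediate values are shown rounded; full precision is carried through to the final answer.)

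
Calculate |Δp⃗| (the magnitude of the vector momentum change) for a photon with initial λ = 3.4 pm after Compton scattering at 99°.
2.3641e-22 kg·m/s

Photon momentum magnitude is p = h/λ.

Initial momentum:
p₀ = h/λ = 6.6261e-34/3.4000e-12 = 1.9488e-22 kg·m/s

After scattering:
λ' = λ + Δλ = 3.4 + 2.8059 = 6.2059 pm
p' = h/λ' = 6.6261e-34/6.2059e-12 = 1.0677e-22 kg·m/s

Momentum is a vector; the scattered photon's direction makes angle θ = 99° with the incident direction. The magnitude of the vector change Δp⃗ = p⃗₀ − p⃗' is found from the law of cosines:
|Δp⃗|² = p₀² + p'² − 2p₀p'cos θ
|Δp⃗|² = (1.9488e-22)² + (1.0677e-22)² − 2·1.9488e-22·1.0677e-22·cos(99°)
|Δp⃗| = 2.3641e-22 kg·m/s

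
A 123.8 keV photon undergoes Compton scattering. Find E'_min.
83.3928 keV (at θ = 180°)

The scattered photon has minimum energy when its wavelength is maximum, i.e., when the Compton shift Δλ = λ_C(1 − cos θ) is maximum. This occurs at θ = 180° (backscattering), giving Δλ_max = 2λ_C = 4.8526 pm.

Initial wavelength: λ₀ = hc/E₀ = 10.0149 pm
Maximum final wavelength: λ'_max = λ₀ + 2λ_C = 10.0149 + 4.8526 = 14.8675 pm
Minimum final energy: E'_min = hc/λ'_max = 83.3928 keV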